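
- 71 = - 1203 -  - 1132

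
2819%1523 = 1296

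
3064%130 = 74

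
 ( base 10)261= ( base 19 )DE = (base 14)149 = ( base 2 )100000101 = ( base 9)320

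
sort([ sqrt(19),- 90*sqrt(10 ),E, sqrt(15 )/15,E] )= [ - 90*sqrt( 10 ),sqrt (15)/15,E,E, sqrt(19)] 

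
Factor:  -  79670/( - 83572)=2^( - 1)*5^1 * 17^(-1)*31^1*257^1*1229^(- 1)=39835/41786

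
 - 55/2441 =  -1 + 2386/2441 = - 0.02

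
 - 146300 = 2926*( - 50)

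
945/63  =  15 = 15.00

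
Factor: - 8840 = -2^3*5^1*13^1*17^1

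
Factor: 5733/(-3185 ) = - 3^2*5^( - 1) = - 9/5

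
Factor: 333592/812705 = 2^3 * 5^( - 1 )*7^2*191^( - 1) = 392/955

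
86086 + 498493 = 584579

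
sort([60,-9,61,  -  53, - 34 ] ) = [  -  53, - 34, - 9, 60, 61 ]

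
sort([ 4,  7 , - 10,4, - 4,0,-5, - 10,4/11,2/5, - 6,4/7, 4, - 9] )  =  [ - 10,-10, - 9,-6, - 5,  -  4, 0,4/11, 2/5,4/7, 4,4 , 4,7 ] 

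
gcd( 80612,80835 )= 1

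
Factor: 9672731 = 229^1 * 42239^1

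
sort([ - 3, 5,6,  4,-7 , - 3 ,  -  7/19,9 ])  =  [ - 7, - 3, - 3 , -7/19,4, 5,6,  9] 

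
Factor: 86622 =2^1*3^1*14437^1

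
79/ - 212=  - 79/212 =- 0.37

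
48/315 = 16/105 = 0.15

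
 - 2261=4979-7240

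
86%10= 6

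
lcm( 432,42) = 3024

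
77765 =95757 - 17992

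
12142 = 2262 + 9880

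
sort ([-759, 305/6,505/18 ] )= [-759,505/18,305/6 ]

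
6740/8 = 842 + 1/2 =842.50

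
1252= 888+364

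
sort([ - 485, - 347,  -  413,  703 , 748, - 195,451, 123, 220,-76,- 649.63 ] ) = [ - 649.63, -485, - 413,  -  347,  -  195, - 76,123,220,451 , 703,748 ] 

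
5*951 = 4755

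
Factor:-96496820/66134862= - 48248410/33067431 = - 2^1*3^(  -  2)*5^1*7^1*17^( - 1)*19^1*36277^1* 216127^( - 1)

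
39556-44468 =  - 4912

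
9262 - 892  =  8370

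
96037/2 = 48018 + 1/2 =48018.50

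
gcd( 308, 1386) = 154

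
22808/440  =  51 + 46/55= 51.84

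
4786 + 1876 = 6662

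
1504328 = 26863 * 56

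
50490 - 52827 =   -  2337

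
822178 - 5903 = 816275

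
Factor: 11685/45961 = 15/59  =  3^1*5^1* 59^(-1) 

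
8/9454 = 4/4727 = 0.00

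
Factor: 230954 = 2^1*37^1*3121^1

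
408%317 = 91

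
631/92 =631/92 = 6.86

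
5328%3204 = 2124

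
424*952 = 403648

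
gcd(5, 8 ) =1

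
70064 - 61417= 8647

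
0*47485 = 0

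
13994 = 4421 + 9573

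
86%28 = 2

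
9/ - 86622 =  - 1+28871/28874= - 0.00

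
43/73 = 43/73 = 0.59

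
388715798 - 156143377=232572421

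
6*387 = 2322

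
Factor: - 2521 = -2521^1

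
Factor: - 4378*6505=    - 28478890 = - 2^1*5^1 * 11^1*199^1*1301^1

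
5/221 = 5/221 =0.02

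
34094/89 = 34094/89 =383.08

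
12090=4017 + 8073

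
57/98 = 57/98 = 0.58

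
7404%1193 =246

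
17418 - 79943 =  - 62525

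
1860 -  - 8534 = 10394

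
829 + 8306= 9135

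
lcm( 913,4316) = 47476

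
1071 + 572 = 1643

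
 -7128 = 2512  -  9640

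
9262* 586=5427532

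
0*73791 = 0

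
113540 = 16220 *7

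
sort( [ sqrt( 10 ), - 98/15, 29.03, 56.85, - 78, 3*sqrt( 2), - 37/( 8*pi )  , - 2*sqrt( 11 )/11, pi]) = [ - 78,-98/15, - 37/( 8 *pi ),  -  2*sqrt( 11) /11, pi,sqrt( 10), 3*sqrt(2), 29.03,56.85]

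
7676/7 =1096  +  4/7 =1096.57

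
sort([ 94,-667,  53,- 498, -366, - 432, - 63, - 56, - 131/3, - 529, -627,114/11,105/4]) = [ - 667,-627,  -  529, - 498, - 432 ,-366,-63, - 56, - 131/3, 114/11,105/4, 53,94]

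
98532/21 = 4692 = 4692.00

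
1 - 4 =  - 3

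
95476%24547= 21835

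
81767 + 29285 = 111052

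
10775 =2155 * 5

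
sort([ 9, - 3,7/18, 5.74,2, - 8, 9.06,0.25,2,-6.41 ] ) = [ - 8,  -  6.41,  -  3, 0.25 , 7/18, 2, 2,  5.74, 9,9.06 ]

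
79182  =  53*1494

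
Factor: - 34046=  - 2^1*29^1 *587^1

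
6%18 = 6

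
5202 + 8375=13577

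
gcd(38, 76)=38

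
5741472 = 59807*96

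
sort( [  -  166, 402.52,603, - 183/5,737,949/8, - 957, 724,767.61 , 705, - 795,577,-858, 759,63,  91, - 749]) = [-957, - 858,  -  795, -749, - 166,-183/5,63,91,949/8,402.52, 577, 603,705,724,  737, 759,767.61]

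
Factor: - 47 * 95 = - 5^1*19^1  *47^1 = -4465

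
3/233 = 3/233 = 0.01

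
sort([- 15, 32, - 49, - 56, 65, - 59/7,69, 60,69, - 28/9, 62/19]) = [ - 56, - 49, - 15, - 59/7,- 28/9 , 62/19,  32,60 , 65, 69, 69] 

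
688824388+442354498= 1131178886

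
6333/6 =2111/2 = 1055.50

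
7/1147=7/1147 = 0.01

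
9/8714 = 9/8714 = 0.00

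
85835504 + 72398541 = 158234045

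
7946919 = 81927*97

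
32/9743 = 32/9743 = 0.00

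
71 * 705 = 50055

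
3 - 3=0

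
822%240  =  102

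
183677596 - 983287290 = -799609694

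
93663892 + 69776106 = 163439998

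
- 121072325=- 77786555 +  - 43285770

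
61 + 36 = 97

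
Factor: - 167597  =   - 167597^1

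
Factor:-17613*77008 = -1356341904 =-  2^4*3^2*19^1 * 103^1*4813^1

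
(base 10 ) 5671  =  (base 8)13047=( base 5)140141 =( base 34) 4UR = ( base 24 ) 9k7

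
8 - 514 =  - 506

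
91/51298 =7/3946=0.00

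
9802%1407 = 1360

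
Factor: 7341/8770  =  2^(-1)*3^1*5^( - 1) *877^(-1)*2447^1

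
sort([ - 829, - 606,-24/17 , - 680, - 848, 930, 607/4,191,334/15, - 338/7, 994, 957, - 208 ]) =[-848, -829,-680, - 606, - 208,-338/7,-24/17, 334/15, 607/4 , 191,930, 957,994 ] 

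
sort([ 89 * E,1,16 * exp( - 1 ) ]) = [1, 16 *exp( - 1 ),89*E]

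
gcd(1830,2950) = 10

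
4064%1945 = 174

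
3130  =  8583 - 5453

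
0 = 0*6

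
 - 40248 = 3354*( - 12 ) 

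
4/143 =4/143 = 0.03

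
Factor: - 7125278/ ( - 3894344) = 2^( - 2)*17^1*31^( -1)* 41^( - 1 )*383^( - 1 )*209567^1 = 3562639/1947172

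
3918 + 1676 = 5594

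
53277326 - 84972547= - 31695221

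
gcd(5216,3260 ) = 652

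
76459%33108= 10243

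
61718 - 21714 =40004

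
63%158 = 63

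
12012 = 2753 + 9259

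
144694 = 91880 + 52814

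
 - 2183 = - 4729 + 2546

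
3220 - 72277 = - 69057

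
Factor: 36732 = 2^2*3^1*3061^1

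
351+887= 1238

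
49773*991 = 49325043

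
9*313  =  2817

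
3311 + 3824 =7135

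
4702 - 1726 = 2976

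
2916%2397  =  519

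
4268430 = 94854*45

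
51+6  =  57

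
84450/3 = 28150 = 28150.00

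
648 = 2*324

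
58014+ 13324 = 71338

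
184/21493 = 184/21493 = 0.01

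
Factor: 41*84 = 3444 =2^2 * 3^1*7^1*41^1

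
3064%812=628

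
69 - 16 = 53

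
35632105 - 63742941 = -28110836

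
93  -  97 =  - 4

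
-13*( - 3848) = 50024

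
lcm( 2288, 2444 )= 107536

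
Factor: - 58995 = - 3^3*5^1*19^1*23^1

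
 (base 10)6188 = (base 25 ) 9md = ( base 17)1470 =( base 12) 36b8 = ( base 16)182c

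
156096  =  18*8672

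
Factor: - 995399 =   -  995399^1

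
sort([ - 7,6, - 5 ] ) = [  -  7,-5,6]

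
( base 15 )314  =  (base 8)1266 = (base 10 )694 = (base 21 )1c1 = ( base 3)221201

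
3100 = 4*775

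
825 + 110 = 935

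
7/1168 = 7/1168  =  0.01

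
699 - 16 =683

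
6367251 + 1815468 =8182719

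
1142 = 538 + 604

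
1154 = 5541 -4387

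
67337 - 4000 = 63337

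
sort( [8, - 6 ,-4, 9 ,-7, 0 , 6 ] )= [-7,-6,-4 , 0, 6,8, 9 ] 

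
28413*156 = 4432428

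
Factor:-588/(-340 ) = 3^1*5^( - 1)*7^2*17^ (-1 ) = 147/85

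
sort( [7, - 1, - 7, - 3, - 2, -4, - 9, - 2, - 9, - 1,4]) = [ - 9,-9 , - 7, - 4, - 3, - 2, - 2, - 1 , - 1,4, 7 ]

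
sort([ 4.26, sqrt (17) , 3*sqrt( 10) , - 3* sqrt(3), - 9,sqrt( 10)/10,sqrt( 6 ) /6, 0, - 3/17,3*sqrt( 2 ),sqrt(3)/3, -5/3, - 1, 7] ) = [ - 9,-3 * sqrt( 3 ), - 5/3, - 1, - 3/17,0 , sqrt(10) /10,sqrt( 6)/6,sqrt( 3)/3,  sqrt( 17), 3*sqrt(2 ), 4.26, 7, 3*sqrt ( 10) ]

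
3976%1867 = 242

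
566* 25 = 14150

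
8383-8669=  -  286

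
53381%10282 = 1971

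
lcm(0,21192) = 0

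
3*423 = 1269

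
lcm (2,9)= 18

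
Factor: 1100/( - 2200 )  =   - 2^( - 1 ) = - 1/2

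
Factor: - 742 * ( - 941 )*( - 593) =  - 414045646 = - 2^1*  7^1*53^1*593^1*941^1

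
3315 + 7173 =10488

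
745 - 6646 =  - 5901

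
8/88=1/11= 0.09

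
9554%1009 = 473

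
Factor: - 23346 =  - 2^1*3^2*1297^1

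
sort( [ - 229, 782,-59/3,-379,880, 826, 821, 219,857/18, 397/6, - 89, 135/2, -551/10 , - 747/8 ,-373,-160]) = [ - 379, - 373, - 229, - 160, - 747/8,- 89,-551/10, - 59/3, 857/18, 397/6, 135/2, 219,782,821, 826,  880]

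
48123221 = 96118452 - 47995231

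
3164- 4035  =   - 871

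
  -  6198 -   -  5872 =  - 326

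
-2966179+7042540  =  4076361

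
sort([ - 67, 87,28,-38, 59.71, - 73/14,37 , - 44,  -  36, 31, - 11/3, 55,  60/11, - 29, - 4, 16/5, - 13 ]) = [-67, - 44 ,-38, - 36,-29,-13, - 73/14, - 4, - 11/3 , 16/5,60/11, 28,31, 37,55,  59.71, 87 ] 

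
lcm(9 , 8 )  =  72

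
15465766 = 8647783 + 6817983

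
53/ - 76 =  - 53/76  =  - 0.70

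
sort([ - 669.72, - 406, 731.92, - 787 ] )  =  [  -  787,  -  669.72, - 406,731.92]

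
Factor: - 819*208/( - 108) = 4732/3 = 2^2*3^ ( - 1 )*7^1*13^2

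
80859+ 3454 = 84313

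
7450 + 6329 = 13779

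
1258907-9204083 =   -  7945176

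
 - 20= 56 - 76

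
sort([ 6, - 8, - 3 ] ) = [ - 8,-3, 6]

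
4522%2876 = 1646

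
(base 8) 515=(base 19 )ha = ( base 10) 333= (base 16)14d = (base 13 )1c8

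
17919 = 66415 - 48496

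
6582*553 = 3639846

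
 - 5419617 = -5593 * 969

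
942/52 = 471/26 = 18.12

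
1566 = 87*18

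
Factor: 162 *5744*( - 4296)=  - 2^8*3^5*179^1*359^1 =- 3997548288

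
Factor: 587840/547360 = 2^1*167^1*311^ ( - 1) =334/311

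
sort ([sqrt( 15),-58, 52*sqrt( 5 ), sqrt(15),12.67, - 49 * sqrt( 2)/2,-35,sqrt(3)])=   [ - 58, - 35,  -  49*sqrt( 2)/2, sqrt( 3),sqrt(15), sqrt ( 15), 12.67, 52*sqrt( 5) ]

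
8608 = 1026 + 7582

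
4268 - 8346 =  - 4078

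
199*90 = 17910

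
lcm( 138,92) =276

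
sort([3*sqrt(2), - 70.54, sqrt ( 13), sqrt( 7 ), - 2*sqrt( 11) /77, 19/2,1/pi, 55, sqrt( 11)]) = [ -70.54,  -  2*sqrt( 11 )/77, 1/pi, sqrt( 7 ),sqrt(11 ), sqrt( 13 ),3*sqrt( 2 ),19/2, 55 ] 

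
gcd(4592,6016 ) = 16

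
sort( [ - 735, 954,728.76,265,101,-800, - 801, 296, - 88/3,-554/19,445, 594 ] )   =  [ - 801, - 800 , - 735,-88/3, - 554/19,101,265, 296,445,594,728.76,954 ] 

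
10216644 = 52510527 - 42293883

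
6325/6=1054+1/6 = 1054.17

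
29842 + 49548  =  79390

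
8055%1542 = 345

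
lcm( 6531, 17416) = 52248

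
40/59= 40/59=0.68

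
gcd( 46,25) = 1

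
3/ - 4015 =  - 3/4015= - 0.00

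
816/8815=816/8815=0.09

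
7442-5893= 1549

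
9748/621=15 +433/621 = 15.70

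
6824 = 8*853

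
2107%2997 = 2107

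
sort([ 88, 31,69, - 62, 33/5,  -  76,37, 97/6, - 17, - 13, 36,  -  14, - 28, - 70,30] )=[ - 76, - 70, - 62  , - 28, - 17, - 14, - 13,33/5,97/6,  30, 31, 36, 37, 69, 88 ]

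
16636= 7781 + 8855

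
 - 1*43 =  - 43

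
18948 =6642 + 12306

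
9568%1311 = 391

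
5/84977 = 5/84977  =  0.00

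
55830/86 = 649 + 8/43=649.19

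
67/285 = 67/285=0.24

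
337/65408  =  337/65408 =0.01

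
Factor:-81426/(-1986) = 41 = 41^1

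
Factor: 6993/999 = 7^1 =7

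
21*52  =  1092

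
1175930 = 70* 16799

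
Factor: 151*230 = 2^1*5^1*23^1 *151^1 = 34730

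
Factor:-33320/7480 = - 49/11 = -7^2*11^( - 1)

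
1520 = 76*20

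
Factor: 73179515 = 5^1*14635903^1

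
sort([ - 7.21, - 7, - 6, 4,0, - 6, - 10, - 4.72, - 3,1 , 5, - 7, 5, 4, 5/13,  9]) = [-10 , - 7.21,  -  7, - 7,-6, - 6, - 4.72, - 3, 0,5/13,  1,4, 4,5, 5, 9] 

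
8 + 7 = 15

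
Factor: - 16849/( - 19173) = 3^ ( - 1 )*11^( - 1)*29^1 = 29/33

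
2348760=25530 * 92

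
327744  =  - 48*( - 6828 )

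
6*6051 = 36306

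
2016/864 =2 + 1/3 =2.33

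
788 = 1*788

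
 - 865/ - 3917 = 865/3917 = 0.22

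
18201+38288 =56489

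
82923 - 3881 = 79042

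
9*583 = 5247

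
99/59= 99/59 = 1.68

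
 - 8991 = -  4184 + -4807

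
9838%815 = 58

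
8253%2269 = 1446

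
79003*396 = 31285188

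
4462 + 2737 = 7199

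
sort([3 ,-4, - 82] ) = [- 82, - 4,3 ] 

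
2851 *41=116891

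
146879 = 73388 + 73491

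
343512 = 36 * 9542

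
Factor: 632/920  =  79/115 = 5^( - 1)*23^ ( -1)*79^1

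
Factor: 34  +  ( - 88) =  - 54 = - 2^1*3^3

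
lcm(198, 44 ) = 396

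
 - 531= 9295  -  9826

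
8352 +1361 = 9713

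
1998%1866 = 132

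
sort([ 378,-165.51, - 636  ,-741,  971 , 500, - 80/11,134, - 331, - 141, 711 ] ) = [ - 741, - 636, - 331, - 165.51,-141, - 80/11, 134, 378,500, 711,971] 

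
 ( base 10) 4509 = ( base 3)20012000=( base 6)32513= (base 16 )119d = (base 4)1012131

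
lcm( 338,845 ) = 1690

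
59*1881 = 110979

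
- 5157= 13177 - 18334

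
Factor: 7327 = 17^1*431^1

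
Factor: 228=2^2*3^1*19^1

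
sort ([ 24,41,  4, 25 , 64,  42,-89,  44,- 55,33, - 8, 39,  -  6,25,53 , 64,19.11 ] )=[ - 89 ,-55, - 8,-6,4,19.11, 24,  25, 25,33, 39,  41, 42, 44, 53 , 64,64 ] 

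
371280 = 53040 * 7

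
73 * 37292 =2722316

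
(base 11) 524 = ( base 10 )631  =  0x277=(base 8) 1167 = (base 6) 2531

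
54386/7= 54386/7 =7769.43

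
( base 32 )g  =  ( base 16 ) 10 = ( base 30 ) g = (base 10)16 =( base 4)100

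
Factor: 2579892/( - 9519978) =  - 2^1*7^1*13^( - 1) *30713^1 * 122051^(-1) = - 429982/1586663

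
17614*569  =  10022366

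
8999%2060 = 759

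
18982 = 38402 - 19420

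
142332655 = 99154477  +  43178178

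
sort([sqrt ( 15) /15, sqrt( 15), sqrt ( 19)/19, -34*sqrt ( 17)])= [  -  34*sqrt(17),sqrt( 19)/19,sqrt (15) /15 , sqrt(15)] 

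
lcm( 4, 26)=52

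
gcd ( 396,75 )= 3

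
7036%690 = 136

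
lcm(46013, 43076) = 2024572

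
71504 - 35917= 35587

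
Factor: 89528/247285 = 2^3*5^( - 1)* 31^1*137^ ( - 1) = 248/685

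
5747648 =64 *89807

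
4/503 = 4/503= 0.01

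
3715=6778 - 3063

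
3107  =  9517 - 6410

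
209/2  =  104 + 1/2 = 104.50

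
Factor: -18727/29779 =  - 61/97  =  - 61^1 * 97^(-1)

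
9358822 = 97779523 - 88420701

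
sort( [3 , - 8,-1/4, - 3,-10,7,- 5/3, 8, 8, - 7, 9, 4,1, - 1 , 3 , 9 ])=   [ - 10,-8, - 7,-3, - 5/3,-1 , - 1/4,1, 3, 3,  4, 7, 8, 8 , 9, 9 ]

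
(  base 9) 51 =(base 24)1m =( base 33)1d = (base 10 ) 46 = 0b101110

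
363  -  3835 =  - 3472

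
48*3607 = 173136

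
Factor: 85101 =3^1*19^1*1493^1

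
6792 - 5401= 1391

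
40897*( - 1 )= - 40897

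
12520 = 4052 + 8468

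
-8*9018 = -72144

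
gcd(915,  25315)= 305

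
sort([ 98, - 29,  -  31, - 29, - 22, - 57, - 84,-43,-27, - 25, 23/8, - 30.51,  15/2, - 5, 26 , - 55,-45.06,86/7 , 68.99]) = [- 84, - 57,-55 ,-45.06,-43, - 31 ,  -  30.51,-29,-29, - 27 ,-25, -22, - 5,23/8,15/2, 86/7, 26,  68.99, 98]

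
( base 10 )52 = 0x34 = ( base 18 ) 2g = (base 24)24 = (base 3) 1221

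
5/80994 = 5/80994 =0.00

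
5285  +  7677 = 12962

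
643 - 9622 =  - 8979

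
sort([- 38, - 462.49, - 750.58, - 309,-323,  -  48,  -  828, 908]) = [ - 828,-750.58,-462.49,- 323, - 309 , - 48, - 38, 908]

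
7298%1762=250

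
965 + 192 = 1157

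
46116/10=4611 + 3/5 = 4611.60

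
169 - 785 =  - 616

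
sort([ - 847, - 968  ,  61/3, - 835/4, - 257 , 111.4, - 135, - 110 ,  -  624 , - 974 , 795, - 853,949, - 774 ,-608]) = [ - 974,  -  968, - 853, - 847 ,  -  774, - 624,-608, - 257, - 835/4, - 135, - 110, 61/3,111.4,  795,949]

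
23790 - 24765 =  - 975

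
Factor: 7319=13^1*563^1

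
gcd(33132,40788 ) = 132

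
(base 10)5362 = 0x14F2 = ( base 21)C37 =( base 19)EG4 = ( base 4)1103302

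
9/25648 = 9/25648 = 0.00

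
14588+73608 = 88196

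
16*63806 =1020896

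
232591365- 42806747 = 189784618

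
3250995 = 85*38247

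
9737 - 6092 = 3645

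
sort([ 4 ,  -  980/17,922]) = [ - 980/17, 4 , 922] 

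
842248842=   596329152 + 245919690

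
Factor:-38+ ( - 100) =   -  138= -2^1*3^1 * 23^1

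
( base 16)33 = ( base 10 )51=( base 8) 63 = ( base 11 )47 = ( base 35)1g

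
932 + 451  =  1383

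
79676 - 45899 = 33777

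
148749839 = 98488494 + 50261345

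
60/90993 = 20/30331=0.00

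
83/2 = 83/2 = 41.50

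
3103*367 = 1138801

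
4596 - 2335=2261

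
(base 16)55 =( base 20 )45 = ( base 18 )4D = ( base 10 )85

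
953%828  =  125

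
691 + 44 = 735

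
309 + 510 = 819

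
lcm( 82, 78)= 3198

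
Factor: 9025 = 5^2*19^2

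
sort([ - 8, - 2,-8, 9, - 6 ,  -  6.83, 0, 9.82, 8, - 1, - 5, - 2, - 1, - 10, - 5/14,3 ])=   [  -  10, - 8,- 8, - 6.83, - 6, - 5,-2, - 2 , - 1, - 1, - 5/14, 0 , 3,8 , 9, 9.82] 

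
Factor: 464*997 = 462608= 2^4 * 29^1*997^1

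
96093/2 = 48046 + 1/2 = 48046.50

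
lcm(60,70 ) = 420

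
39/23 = 39/23 =1.70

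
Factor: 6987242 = 2^1 * 43^1*113^1*719^1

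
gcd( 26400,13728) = 1056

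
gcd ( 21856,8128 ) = 32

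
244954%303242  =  244954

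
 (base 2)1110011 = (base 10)115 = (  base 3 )11021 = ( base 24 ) 4j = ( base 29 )3s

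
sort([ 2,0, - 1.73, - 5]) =[  -  5, - 1.73,0 , 2]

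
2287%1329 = 958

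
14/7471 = 14/7471 =0.00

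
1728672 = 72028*24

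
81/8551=81/8551 = 0.01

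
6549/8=6549/8 =818.62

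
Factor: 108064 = 2^5*11^1  *  307^1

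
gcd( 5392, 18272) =16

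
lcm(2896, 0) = 0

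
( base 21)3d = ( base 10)76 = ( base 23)37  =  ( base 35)26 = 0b1001100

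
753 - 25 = 728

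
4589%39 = 26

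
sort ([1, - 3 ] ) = [ - 3, 1]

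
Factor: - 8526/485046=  - 3^( - 1 )*7^2*29^1 * 26947^ (  -  1 ) = -1421/80841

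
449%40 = 9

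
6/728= 3/364 = 0.01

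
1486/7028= 743/3514 = 0.21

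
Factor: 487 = 487^1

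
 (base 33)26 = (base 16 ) 48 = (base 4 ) 1020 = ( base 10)72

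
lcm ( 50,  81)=4050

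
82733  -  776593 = -693860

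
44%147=44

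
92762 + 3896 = 96658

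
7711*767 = 5914337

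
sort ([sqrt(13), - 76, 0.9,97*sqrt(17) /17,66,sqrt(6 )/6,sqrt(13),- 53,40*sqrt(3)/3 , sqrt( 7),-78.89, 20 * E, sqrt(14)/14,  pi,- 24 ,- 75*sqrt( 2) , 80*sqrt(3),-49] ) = [ - 75*sqrt(2 ),- 78.89, - 76, - 53, - 49, - 24,  sqrt( 14)/14,sqrt(6 ) /6,0.9, sqrt(7), pi, sqrt(13), sqrt(13 ),  40*sqrt(3 )/3, 97*sqrt( 17)/17,20*E,66,80*sqrt(3)]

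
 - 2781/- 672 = 927/224 = 4.14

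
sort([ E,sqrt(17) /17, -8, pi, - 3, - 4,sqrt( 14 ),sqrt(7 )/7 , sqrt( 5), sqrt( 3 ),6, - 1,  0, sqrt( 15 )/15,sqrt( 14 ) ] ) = [ - 8 , - 4,-3, -1, 0 , sqrt( 17)/17 , sqrt( 15) /15, sqrt(7)/7, sqrt (3) , sqrt( 5 ),E, pi, sqrt(14),sqrt( 14), 6]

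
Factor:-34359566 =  - 2^1*17179783^1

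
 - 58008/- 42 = 9668/7=1381.14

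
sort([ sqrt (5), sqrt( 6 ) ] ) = [sqrt(5 ),  sqrt( 6 ) ] 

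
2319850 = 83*27950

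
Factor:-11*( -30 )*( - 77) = -2^1*3^1*5^1*7^1*11^2 = - 25410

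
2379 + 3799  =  6178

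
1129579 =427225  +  702354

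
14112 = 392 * 36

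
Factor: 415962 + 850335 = 3^1*422099^1 = 1266297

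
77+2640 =2717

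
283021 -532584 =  - 249563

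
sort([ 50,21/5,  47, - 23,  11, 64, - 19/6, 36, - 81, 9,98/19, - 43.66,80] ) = [ - 81, - 43.66, - 23,  -  19/6 , 21/5, 98/19, 9,  11,36,47, 50,64, 80] 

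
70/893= 70/893 = 0.08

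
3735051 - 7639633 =-3904582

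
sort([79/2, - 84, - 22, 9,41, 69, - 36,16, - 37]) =[ - 84, - 37, - 36 , - 22, 9,16, 79/2,41,69 ]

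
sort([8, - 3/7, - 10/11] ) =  [ - 10/11, -3/7,8] 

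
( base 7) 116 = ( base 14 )46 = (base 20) 32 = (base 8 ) 76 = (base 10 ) 62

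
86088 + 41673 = 127761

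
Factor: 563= 563^1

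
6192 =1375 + 4817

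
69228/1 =69228  =  69228.00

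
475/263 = 475/263 = 1.81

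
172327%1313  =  324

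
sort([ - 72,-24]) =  [ -72, - 24]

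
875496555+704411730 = 1579908285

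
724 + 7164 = 7888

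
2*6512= 13024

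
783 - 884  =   - 101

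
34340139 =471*72909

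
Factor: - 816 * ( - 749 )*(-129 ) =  - 78842736 = -2^4 * 3^2 * 7^1*17^1 * 43^1*107^1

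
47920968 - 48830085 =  - 909117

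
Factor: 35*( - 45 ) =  - 3^2* 5^2*7^1 = - 1575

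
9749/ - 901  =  -11 + 162/901 = - 10.82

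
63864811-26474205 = 37390606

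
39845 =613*65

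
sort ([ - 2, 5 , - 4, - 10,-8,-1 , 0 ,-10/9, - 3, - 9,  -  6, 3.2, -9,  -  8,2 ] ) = [-10, - 9, - 9,- 8,-8, - 6,-4, - 3,  -  2,-10/9,-1, 0 , 2, 3.2, 5] 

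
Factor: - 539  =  -7^2*11^1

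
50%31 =19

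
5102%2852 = 2250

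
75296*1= 75296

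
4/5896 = 1/1474 = 0.00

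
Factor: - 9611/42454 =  - 2^( - 1) * 7^1*  1373^1 * 21227^( - 1) 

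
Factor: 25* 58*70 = 2^2*5^3*7^1*29^1 = 101500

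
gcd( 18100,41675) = 25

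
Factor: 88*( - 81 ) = -2^3*3^4 * 11^1 = -7128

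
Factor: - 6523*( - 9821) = 64062383 = 7^1*11^1*23^1*61^1*593^1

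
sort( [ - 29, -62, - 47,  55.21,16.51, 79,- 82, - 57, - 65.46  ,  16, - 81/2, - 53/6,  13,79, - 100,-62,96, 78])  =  [ - 100,-82,-65.46, - 62, - 62,- 57,-47, - 81/2 , - 29, - 53/6,  13 , 16,16.51, 55.21,78,79, 79, 96 ]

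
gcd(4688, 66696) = 8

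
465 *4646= 2160390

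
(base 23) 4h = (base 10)109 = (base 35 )34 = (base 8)155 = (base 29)3m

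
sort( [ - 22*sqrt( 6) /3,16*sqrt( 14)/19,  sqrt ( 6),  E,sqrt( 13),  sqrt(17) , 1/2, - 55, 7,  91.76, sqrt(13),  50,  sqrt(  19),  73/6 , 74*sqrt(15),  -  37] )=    [ - 55,-37,  -  22*sqrt( 6)/3, 1/2,sqrt(6 ) , E, 16*sqrt(14)/19,sqrt(13 ), sqrt( 13 ), sqrt( 17 ),sqrt(19), 7, 73/6 , 50,91.76,74*sqrt(15)] 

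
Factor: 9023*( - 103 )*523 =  - 7^1*103^1*523^1 * 1289^1 = - 486059987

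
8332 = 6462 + 1870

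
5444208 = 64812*84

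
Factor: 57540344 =2^3*7192543^1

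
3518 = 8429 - 4911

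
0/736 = 0 = 0.00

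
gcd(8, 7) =1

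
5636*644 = 3629584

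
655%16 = 15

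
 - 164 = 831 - 995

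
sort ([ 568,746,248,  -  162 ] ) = [ - 162,248,568,746]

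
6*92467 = 554802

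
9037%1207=588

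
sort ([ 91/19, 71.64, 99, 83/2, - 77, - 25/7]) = [- 77,-25/7,91/19,83/2, 71.64, 99 ]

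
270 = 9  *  30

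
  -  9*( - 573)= 5157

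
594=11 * 54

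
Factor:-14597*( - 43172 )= 630181684 = 2^2* 11^1*43^1*251^1 * 1327^1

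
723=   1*723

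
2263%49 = 9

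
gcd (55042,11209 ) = 1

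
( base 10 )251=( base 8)373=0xFB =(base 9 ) 308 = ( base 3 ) 100022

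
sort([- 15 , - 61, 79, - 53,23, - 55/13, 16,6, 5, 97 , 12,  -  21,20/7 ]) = [ - 61, - 53,-21, - 15, - 55/13,  20/7, 5, 6, 12, 16, 23,79, 97] 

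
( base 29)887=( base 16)1B37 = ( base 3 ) 100120001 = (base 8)15467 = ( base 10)6967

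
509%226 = 57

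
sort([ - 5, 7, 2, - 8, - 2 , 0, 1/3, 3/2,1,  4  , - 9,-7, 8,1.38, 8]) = [- 9, - 8, - 7,- 5,-2, 0, 1/3, 1, 1.38, 3/2,2, 4, 7, 8,8]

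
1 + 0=1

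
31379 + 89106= 120485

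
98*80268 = 7866264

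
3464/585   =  5 + 539/585 = 5.92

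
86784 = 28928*3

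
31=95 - 64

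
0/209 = 0 = 0.00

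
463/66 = 7+1/66  =  7.02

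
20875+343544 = 364419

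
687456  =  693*992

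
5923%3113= 2810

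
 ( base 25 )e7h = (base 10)8942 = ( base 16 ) 22EE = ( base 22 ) IAA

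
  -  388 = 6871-7259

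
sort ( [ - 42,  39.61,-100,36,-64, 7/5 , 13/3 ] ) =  [  -  100, - 64,-42,7/5,13/3, 36,39.61] 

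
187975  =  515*365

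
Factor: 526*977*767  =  394162834= 2^1 * 13^1*59^1*263^1*977^1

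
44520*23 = 1023960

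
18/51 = 6/17  =  0.35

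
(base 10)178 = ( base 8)262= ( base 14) ca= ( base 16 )B2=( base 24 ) 7A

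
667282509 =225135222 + 442147287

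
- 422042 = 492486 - 914528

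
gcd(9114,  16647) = 93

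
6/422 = 3/211 = 0.01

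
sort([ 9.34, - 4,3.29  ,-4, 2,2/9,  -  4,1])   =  [  -  4, - 4,-4, 2/9,1,2,3.29,9.34] 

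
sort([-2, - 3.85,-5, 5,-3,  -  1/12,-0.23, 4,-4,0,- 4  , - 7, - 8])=[ - 8,  -  7, - 5,-4,-4, - 3.85,-3,-2,-0.23,  -  1/12,0, 4,5]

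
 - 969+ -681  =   - 1650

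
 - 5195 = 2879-8074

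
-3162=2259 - 5421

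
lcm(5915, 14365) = 100555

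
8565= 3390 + 5175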